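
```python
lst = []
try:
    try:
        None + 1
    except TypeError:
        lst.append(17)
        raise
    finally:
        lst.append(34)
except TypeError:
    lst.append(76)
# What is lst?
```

Step-by-step execution trace:
1. Inner try: `None + 1` raises TypeError.
2. Inner `except TypeError` matches → `lst.append(17)` → lst = [17].
3. bare `raise` re-raises TypeError.
4. Inner `finally` runs during unwinding: `lst.append(34)` → lst = [17, 34].
5. Outer `except TypeError` matches → `lst.append(76)` → lst = [17, 34, 76].
Result: [17, 34, 76]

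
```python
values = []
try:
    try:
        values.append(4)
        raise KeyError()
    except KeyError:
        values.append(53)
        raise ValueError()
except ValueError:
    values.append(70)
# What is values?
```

Step-by-step execution trace:
1. Inner try: `values.append(4)` → values = [4].
2. `raise KeyError()` raises KeyError.
3. Inner `except KeyError` matches → `values.append(53)` → values = [4, 53].
4. `raise ValueError()` raises ValueError; propagates to outer try.
5. Outer `except ValueError` matches → `values.append(70)` → values = [4, 53, 70].
Result: [4, 53, 70]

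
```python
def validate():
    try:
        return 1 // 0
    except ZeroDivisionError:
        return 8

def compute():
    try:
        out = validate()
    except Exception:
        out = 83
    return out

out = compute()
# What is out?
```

Step-by-step execution trace:
1. `compute()` calls `validate()`.
2. In validate: `1 // 0` raises ZeroDivisionError; `except ZeroDivisionError` catches it → returns 8.
3. In compute: `out = validate()` → out = 8. No exception reaches compute.
4. `except Exception` is skipped; compute returns 8.
5. out = 8.
Result: 8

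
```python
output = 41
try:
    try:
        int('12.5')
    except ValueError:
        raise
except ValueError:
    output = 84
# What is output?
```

Step-by-step execution trace:
1. Inner try: `int('12.5')` raises ValueError.
2. Inner `except ValueError` matches; bare `raise` re-raises the same ValueError.
3. Outer `except ValueError` matches → output = 84.
Result: 84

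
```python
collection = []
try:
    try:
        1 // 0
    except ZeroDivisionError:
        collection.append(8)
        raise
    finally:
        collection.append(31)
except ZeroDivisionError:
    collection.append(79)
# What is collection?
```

Step-by-step execution trace:
1. Inner try: `1 // 0` raises ZeroDivisionError.
2. Inner `except ZeroDivisionError` matches → `collection.append(8)` → collection = [8].
3. bare `raise` re-raises ZeroDivisionError.
4. Inner `finally` runs during unwinding: `collection.append(31)` → collection = [8, 31].
5. Outer `except ZeroDivisionError` matches → `collection.append(79)` → collection = [8, 31, 79].
Result: [8, 31, 79]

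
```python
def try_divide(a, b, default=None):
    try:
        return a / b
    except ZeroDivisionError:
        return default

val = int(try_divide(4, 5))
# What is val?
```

Step-by-step execution trace:
1. `try_divide(4, 5)` enters try: `return 4 / 5` → returns 0.8. No exception raised.
2. `except ZeroDivisionError` is skipped.
3. `int(0.8)` → 0 → val = 0.
Result: 0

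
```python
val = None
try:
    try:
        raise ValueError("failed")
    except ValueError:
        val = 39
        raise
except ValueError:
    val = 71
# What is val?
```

Step-by-step execution trace:
1. Inner try: `raise ValueError("failed")` raises ValueError.
2. Inner `except ValueError` matches → val = 39.
3. bare `raise` re-raises the same ValueError.
4. Outer `except ValueError` matches → val = 71.
Result: 71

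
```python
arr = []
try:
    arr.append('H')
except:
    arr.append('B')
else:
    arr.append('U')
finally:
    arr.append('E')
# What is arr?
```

Step-by-step execution trace:
1. try: `arr.append('H')` → arr = ['H']. No exception raised.
2. `except` is skipped.
3. `else` runs: `arr.append('U')` → arr = ['H', 'U'].
4. `finally` always runs: `arr.append('E')` → arr = ['H', 'U', 'E'].
Result: ['H', 'U', 'E']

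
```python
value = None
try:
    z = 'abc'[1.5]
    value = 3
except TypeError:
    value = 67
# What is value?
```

Step-by-step execution trace:
1. `z = 'abc'[1.5]` raises TypeError.
2. `value = 3` is not reached.
3. `except TypeError` matches → value = 67.
Result: 67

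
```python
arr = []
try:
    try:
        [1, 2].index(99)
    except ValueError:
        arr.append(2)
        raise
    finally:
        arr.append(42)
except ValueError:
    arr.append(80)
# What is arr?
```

Step-by-step execution trace:
1. Inner try: `[1, 2].index(99)` raises ValueError.
2. Inner `except ValueError` matches → `arr.append(2)` → arr = [2].
3. bare `raise` re-raises ValueError.
4. Inner `finally` runs during unwinding: `arr.append(42)` → arr = [2, 42].
5. Outer `except ValueError` matches → `arr.append(80)` → arr = [2, 42, 80].
Result: [2, 42, 80]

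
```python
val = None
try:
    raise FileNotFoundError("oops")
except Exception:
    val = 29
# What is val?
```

Step-by-step execution trace:
1. `raise FileNotFoundError(...)` raises FileNotFoundError.
2. `except Exception` matches (FileNotFoundError is a subclass of Exception) → val = 29.
Result: 29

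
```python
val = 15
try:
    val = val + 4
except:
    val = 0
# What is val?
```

Step-by-step execution trace:
1. val starts at 15.
2. try: `val = val + 4` → val = 19. No exception raised.
3. `except` is skipped.
Result: 19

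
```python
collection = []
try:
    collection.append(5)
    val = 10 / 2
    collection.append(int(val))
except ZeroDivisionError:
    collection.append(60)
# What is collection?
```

Step-by-step execution trace:
1. try: `collection.append(5)` → collection = [5].
2. `val = 10 / 2` → val = 5.0. No exception raised.
3. `collection.append(int(val))` → collection = [5, 5].
4. `except ZeroDivisionError` is skipped (no exception was raised).
Result: [5, 5]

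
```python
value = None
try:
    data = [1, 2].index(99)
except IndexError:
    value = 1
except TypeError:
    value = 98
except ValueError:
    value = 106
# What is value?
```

Step-by-step execution trace:
1. `data = [1, 2].index(99)` raises ValueError.
2. `except IndexError` does not match ValueError; skipped.
3. `except TypeError` does not match ValueError; skipped.
4. `except ValueError` matches → value = 106.
Result: 106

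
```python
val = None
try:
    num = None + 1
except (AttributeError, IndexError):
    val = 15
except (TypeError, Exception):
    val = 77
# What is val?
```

Step-by-step execution trace:
1. `num = None + 1` raises TypeError.
2. `except (AttributeError, IndexError)` does not match TypeError; skipped.
3. `except (TypeError, Exception)` matches (TypeError is in the tuple) → val = 77.
Result: 77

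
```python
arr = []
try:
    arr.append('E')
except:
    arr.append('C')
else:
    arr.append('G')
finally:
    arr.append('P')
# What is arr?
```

Step-by-step execution trace:
1. try: `arr.append('E')` → arr = ['E']. No exception raised.
2. `except` is skipped.
3. `else` runs: `arr.append('G')` → arr = ['E', 'G'].
4. `finally` always runs: `arr.append('P')` → arr = ['E', 'G', 'P'].
Result: ['E', 'G', 'P']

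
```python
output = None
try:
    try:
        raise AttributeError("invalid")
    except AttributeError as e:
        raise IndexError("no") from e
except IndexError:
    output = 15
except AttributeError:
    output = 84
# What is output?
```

Step-by-step execution trace:
1. Inner try raises AttributeError; inner `except AttributeError as e` catches it.
2. `raise IndexError(...) from e` raises IndexError (AttributeError is attached as __cause__, but only IndexError is active).
3. Outer `except IndexError` matches → output = 15.
4. `except AttributeError` is not reached.
Result: 15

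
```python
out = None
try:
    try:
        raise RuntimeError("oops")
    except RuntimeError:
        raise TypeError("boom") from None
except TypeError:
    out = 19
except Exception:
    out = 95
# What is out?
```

Step-by-step execution trace:
1. Inner try raises RuntimeError; inner `except RuntimeError` catches it.
2. `raise TypeError(...) from None` raises TypeError (from None suppresses __context__, but the active exception is still TypeError).
3. Outer `except TypeError` matches → out = 19.
4. `except Exception` is not reached.
Result: 19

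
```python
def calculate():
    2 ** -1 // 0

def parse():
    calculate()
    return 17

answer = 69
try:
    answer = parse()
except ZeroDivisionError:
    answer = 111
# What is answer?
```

Step-by-step execution trace:
1. answer starts at 69.
2. try: `parse()` calls `calculate()`.
3. `calculate()` evaluates `2 ** -1 // 0`, which raises ZeroDivisionError; it propagates through parse (uncaught).
4. `return 17` in parse is not reached; the assignment to answer does not complete.
5. `except ZeroDivisionError` matches → answer = 111.
Result: 111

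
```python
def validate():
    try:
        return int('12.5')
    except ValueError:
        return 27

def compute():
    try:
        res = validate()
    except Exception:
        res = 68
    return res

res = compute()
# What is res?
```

Step-by-step execution trace:
1. `compute()` calls `validate()`.
2. In validate: `int('12.5')` raises ValueError; `except ValueError` catches it → returns 27.
3. In compute: `res = validate()` → res = 27. No exception reaches compute.
4. `except Exception` is skipped; compute returns 27.
5. res = 27.
Result: 27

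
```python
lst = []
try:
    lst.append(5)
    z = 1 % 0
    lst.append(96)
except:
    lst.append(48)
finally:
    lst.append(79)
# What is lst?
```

Step-by-step execution trace:
1. try: `lst.append(5)` → lst = [5].
2. `z = 1 % 0` raises ZeroDivisionError; `lst.append(96)` is not reached.
3. bare `except` matches → `lst.append(48)` → lst = [5, 48].
4. finally always runs: `lst.append(79)` → lst = [5, 48, 79].
Result: [5, 48, 79]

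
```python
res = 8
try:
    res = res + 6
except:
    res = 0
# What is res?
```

Step-by-step execution trace:
1. res starts at 8.
2. try: `res = res + 6` → res = 14. No exception raised.
3. `except` is skipped.
Result: 14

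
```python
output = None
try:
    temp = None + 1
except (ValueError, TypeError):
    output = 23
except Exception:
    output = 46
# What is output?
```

Step-by-step execution trace:
1. `temp = None + 1` raises TypeError.
2. `except (ValueError, TypeError)` matches (TypeError is in the tuple) → output = 23.
3. `except Exception` is not reached.
Result: 23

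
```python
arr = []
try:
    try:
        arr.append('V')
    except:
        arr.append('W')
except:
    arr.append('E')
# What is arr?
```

Step-by-step execution trace:
1. Inner try: `arr.append('V')` → arr = ['V']. No exception raised.
2. Inner `except` is skipped.
3. Inner try completes normally; outer `except` is skipped.
Result: ['V']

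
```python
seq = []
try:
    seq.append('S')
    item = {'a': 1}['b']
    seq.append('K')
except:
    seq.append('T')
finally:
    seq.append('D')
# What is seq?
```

Step-by-step execution trace:
1. try: `seq.append('S')` → seq = ['S'].
2. `item = {'a': 1}['b']` raises KeyError; `seq.append('K')` is not reached.
3. bare `except` matches → `seq.append('T')` → seq = ['S', 'T'].
4. finally always runs: `seq.append('D')` → seq = ['S', 'T', 'D'].
Result: ['S', 'T', 'D']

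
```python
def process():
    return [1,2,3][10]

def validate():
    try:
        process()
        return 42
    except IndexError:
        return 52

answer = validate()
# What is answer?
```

Step-by-step execution trace:
1. `validate()` calls `process()`.
2. `process()` evaluates `[1,2,3][10]`, which raises IndexError; it propagates to the caller.
3. `return 42` is not reached.
4. `except IndexError` in validate matches → returns 52.
5. answer = 52.
Result: 52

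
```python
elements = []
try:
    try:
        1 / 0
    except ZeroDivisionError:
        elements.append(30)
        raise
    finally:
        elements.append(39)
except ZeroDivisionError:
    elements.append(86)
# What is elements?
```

Step-by-step execution trace:
1. Inner try: `1 / 0` raises ZeroDivisionError.
2. Inner `except ZeroDivisionError` matches → `elements.append(30)` → elements = [30].
3. bare `raise` re-raises ZeroDivisionError.
4. Inner `finally` runs during unwinding: `elements.append(39)` → elements = [30, 39].
5. Outer `except ZeroDivisionError` matches → `elements.append(86)` → elements = [30, 39, 86].
Result: [30, 39, 86]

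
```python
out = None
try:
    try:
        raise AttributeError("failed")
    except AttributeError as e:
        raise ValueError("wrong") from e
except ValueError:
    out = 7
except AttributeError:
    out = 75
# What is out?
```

Step-by-step execution trace:
1. Inner try raises AttributeError; inner `except AttributeError as e` catches it.
2. `raise ValueError(...) from e` raises ValueError (AttributeError is attached as __cause__, but only ValueError is active).
3. Outer `except ValueError` matches → out = 7.
4. `except AttributeError` is not reached.
Result: 7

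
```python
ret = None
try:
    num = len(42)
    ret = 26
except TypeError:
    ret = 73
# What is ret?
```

Step-by-step execution trace:
1. `num = len(42)` raises TypeError.
2. `ret = 26` is not reached.
3. `except TypeError` matches → ret = 73.
Result: 73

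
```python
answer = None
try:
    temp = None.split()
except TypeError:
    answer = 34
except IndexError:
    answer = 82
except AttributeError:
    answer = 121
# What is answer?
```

Step-by-step execution trace:
1. `temp = None.split()` raises AttributeError.
2. `except TypeError` does not match AttributeError; skipped.
3. `except IndexError` does not match AttributeError; skipped.
4. `except AttributeError` matches → answer = 121.
Result: 121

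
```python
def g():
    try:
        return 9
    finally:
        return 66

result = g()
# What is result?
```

Step-by-step execution trace:
1. `g()` enters try: `return 9` sets pending return value 9.
2. Before returning, `finally: return 66` runs and overrides the pending return.
3. g() returns 66 → result = 66.
Result: 66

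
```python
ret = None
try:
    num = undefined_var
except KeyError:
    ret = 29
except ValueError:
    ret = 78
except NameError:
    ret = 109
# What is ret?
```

Step-by-step execution trace:
1. `num = undefined_var` raises NameError.
2. `except KeyError` does not match NameError; skipped.
3. `except ValueError` does not match NameError; skipped.
4. `except NameError` matches → ret = 109.
Result: 109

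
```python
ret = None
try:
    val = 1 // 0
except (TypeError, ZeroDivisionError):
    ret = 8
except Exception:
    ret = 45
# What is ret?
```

Step-by-step execution trace:
1. `val = 1 // 0` raises ZeroDivisionError.
2. `except (TypeError, ZeroDivisionError)` matches (ZeroDivisionError is in the tuple) → ret = 8.
3. `except Exception` is not reached.
Result: 8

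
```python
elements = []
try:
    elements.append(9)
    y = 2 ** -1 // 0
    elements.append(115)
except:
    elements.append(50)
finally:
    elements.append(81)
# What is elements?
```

Step-by-step execution trace:
1. try: `elements.append(9)` → elements = [9].
2. `y = 2 ** -1 // 0` raises ZeroDivisionError; `elements.append(115)` is not reached.
3. bare `except` matches → `elements.append(50)` → elements = [9, 50].
4. finally always runs: `elements.append(81)` → elements = [9, 50, 81].
Result: [9, 50, 81]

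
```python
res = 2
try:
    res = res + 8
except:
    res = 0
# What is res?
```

Step-by-step execution trace:
1. res starts at 2.
2. try: `res = res + 8` → res = 10. No exception raised.
3. `except` is skipped.
Result: 10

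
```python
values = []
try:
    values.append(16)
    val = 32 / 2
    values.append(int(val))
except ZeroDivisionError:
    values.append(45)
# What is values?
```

Step-by-step execution trace:
1. try: `values.append(16)` → values = [16].
2. `val = 32 / 2` → val = 16.0. No exception raised.
3. `values.append(int(val))` → values = [16, 16].
4. `except ZeroDivisionError` is skipped (no exception was raised).
Result: [16, 16]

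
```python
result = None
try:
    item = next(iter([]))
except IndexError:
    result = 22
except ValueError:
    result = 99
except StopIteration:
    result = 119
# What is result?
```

Step-by-step execution trace:
1. `item = next(iter([]))` raises StopIteration.
2. `except IndexError` does not match StopIteration; skipped.
3. `except ValueError` does not match StopIteration; skipped.
4. `except StopIteration` matches → result = 119.
Result: 119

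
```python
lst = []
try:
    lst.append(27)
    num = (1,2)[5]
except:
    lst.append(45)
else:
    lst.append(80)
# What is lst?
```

Step-by-step execution trace:
1. try: `lst.append(27)` → lst = [27].
2. `num = (1,2)[5]` raises IndexError.
3. bare `except` matches → `lst.append(45)` → lst = [27, 45].
4. `else` is skipped (an exception was raised).
Result: [27, 45]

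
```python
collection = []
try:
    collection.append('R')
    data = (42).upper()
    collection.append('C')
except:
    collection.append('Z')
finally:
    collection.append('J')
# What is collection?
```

Step-by-step execution trace:
1. try: `collection.append('R')` → collection = ['R'].
2. `data = (42).upper()` raises AttributeError; `collection.append('C')` is not reached.
3. bare `except` matches → `collection.append('Z')` → collection = ['R', 'Z'].
4. finally always runs: `collection.append('J')` → collection = ['R', 'Z', 'J'].
Result: ['R', 'Z', 'J']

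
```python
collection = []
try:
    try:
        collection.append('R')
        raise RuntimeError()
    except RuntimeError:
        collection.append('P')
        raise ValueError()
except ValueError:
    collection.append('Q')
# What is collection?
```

Step-by-step execution trace:
1. Inner try: `collection.append('R')` → collection = ['R'].
2. `raise RuntimeError()` raises RuntimeError.
3. Inner `except RuntimeError` matches → `collection.append('P')` → collection = ['R', 'P'].
4. `raise ValueError()` raises ValueError; propagates to outer try.
5. Outer `except ValueError` matches → `collection.append('Q')` → collection = ['R', 'P', 'Q'].
Result: ['R', 'P', 'Q']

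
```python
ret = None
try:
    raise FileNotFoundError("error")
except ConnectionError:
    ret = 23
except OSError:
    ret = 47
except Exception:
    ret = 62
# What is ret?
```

Step-by-step execution trace:
1. `raise FileNotFoundError(...)` raises FileNotFoundError.
2. `except ConnectionError` does not match (FileNotFoundError is not a subclass of ConnectionError); skipped.
3. `except OSError` matches (FileNotFoundError is a subclass of OSError) → ret = 47.
4. `except Exception` is not reached.
Result: 47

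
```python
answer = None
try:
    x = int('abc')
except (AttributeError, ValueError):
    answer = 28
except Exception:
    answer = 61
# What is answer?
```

Step-by-step execution trace:
1. `x = int('abc')` raises ValueError.
2. `except (AttributeError, ValueError)` matches (ValueError is in the tuple) → answer = 28.
3. `except Exception` is not reached.
Result: 28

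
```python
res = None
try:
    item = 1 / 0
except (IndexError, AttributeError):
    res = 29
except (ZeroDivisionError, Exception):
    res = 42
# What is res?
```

Step-by-step execution trace:
1. `item = 1 / 0` raises ZeroDivisionError.
2. `except (IndexError, AttributeError)` does not match ZeroDivisionError; skipped.
3. `except (ZeroDivisionError, Exception)` matches (ZeroDivisionError is in the tuple) → res = 42.
Result: 42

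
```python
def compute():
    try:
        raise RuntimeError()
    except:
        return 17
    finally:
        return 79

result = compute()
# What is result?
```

Step-by-step execution trace:
1. `compute()` enters try: `raise RuntimeError()` raises RuntimeError.
2. bare `except` matches → `return 17` sets pending return value 17.
3. Before returning, `finally: return 79` runs and overrides the pending return.
4. compute() returns 79 → result = 79.
Result: 79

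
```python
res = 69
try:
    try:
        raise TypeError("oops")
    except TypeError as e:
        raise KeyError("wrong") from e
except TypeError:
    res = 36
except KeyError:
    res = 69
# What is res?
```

Step-by-step execution trace:
1. Inner try raises TypeError; inner `except TypeError as e` catches it.
2. `raise KeyError(...) from e` raises KeyError (TypeError is attached as __cause__, but only KeyError is active).
3. Outer `except TypeError` does not match KeyError; skipped.
4. Outer `except KeyError` matches → res = 69.
Result: 69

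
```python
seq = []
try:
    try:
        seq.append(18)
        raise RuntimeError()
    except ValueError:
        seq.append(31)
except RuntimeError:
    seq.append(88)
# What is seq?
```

Step-by-step execution trace:
1. Inner try: `seq.append(18)` → seq = [18].
2. `raise RuntimeError()` raises RuntimeError.
3. Inner `except ValueError` does not match RuntimeError; exception propagates to outer try.
4. Outer `except RuntimeError` matches → `seq.append(88)` → seq = [18, 88].
Result: [18, 88]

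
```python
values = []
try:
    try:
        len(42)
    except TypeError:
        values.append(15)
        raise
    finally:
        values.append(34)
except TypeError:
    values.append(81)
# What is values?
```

Step-by-step execution trace:
1. Inner try: `len(42)` raises TypeError.
2. Inner `except TypeError` matches → `values.append(15)` → values = [15].
3. bare `raise` re-raises TypeError.
4. Inner `finally` runs during unwinding: `values.append(34)` → values = [15, 34].
5. Outer `except TypeError` matches → `values.append(81)` → values = [15, 34, 81].
Result: [15, 34, 81]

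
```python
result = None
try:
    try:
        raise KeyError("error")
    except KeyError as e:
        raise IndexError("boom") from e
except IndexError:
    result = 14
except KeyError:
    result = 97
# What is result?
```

Step-by-step execution trace:
1. Inner try raises KeyError; inner `except KeyError as e` catches it.
2. `raise IndexError(...) from e` raises IndexError (KeyError is attached as __cause__, but only IndexError is active).
3. Outer `except IndexError` matches → result = 14.
4. `except KeyError` is not reached.
Result: 14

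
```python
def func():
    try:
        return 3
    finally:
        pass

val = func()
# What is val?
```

Step-by-step execution trace:
1. `func()` enters try: `return 3` sets pending return value 3.
2. Before returning, `finally: pass` runs (no effect).
3. func() returns 3 → val = 3.
Result: 3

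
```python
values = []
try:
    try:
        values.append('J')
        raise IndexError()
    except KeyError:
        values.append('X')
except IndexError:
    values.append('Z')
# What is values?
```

Step-by-step execution trace:
1. Inner try: `values.append('J')` → values = ['J'].
2. `raise IndexError()` raises IndexError.
3. Inner `except KeyError` does not match IndexError; exception propagates to outer try.
4. Outer `except IndexError` matches → `values.append('Z')` → values = ['J', 'Z'].
Result: ['J', 'Z']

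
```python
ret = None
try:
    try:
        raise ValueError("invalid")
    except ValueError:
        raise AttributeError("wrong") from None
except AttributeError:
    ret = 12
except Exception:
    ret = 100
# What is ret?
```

Step-by-step execution trace:
1. Inner try raises ValueError; inner `except ValueError` catches it.
2. `raise AttributeError(...) from None` raises AttributeError (from None suppresses __context__, but the active exception is still AttributeError).
3. Outer `except AttributeError` matches → ret = 12.
4. `except Exception` is not reached.
Result: 12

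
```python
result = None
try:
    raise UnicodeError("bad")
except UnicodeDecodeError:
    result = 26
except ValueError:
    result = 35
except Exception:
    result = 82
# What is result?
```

Step-by-step execution trace:
1. `raise UnicodeError(...)` raises UnicodeError.
2. `except UnicodeDecodeError` does not match (UnicodeError is not a subclass of UnicodeDecodeError); skipped.
3. `except ValueError` matches (UnicodeError is a subclass of ValueError) → result = 35.
4. `except Exception` is not reached.
Result: 35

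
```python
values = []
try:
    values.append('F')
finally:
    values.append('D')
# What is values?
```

Step-by-step execution trace:
1. try: `values.append('F')` → values = ['F'].
2. The try body completes without raising.
3. finally always runs: `values.append('D')` → values = ['F', 'D'].
Result: ['F', 'D']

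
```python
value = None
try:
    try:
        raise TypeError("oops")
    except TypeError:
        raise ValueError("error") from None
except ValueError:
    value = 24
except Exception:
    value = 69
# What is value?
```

Step-by-step execution trace:
1. Inner try raises TypeError; inner `except TypeError` catches it.
2. `raise ValueError(...) from None` raises ValueError (from None suppresses __context__, but the active exception is still ValueError).
3. Outer `except ValueError` matches → value = 24.
4. `except Exception` is not reached.
Result: 24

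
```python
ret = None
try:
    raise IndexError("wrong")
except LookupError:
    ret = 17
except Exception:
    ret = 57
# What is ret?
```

Step-by-step execution trace:
1. `raise IndexError(...)` raises IndexError.
2. `except LookupError` matches (IndexError is a subclass of LookupError) → ret = 17.
3. `except Exception` is not reached.
Result: 17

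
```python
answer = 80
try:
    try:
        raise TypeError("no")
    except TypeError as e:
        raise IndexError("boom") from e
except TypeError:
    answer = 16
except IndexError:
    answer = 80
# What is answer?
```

Step-by-step execution trace:
1. Inner try raises TypeError; inner `except TypeError as e` catches it.
2. `raise IndexError(...) from e` raises IndexError (TypeError is attached as __cause__, but only IndexError is active).
3. Outer `except TypeError` does not match IndexError; skipped.
4. Outer `except IndexError` matches → answer = 80.
Result: 80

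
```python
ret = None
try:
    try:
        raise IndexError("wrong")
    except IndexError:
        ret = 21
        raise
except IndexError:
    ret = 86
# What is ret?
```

Step-by-step execution trace:
1. Inner try: `raise IndexError("wrong")` raises IndexError.
2. Inner `except IndexError` matches → ret = 21.
3. bare `raise` re-raises the same IndexError.
4. Outer `except IndexError` matches → ret = 86.
Result: 86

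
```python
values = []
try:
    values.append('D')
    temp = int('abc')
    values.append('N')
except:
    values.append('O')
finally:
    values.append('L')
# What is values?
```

Step-by-step execution trace:
1. try: `values.append('D')` → values = ['D'].
2. `temp = int('abc')` raises ValueError; `values.append('N')` is not reached.
3. bare `except` matches → `values.append('O')` → values = ['D', 'O'].
4. finally always runs: `values.append('L')` → values = ['D', 'O', 'L'].
Result: ['D', 'O', 'L']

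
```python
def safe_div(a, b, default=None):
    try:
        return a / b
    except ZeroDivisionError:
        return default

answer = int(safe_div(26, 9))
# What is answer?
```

Step-by-step execution trace:
1. `safe_div(26, 9)` enters try: `return 26 / 9` → returns 2.888888888888889. No exception raised.
2. `except ZeroDivisionError` is skipped.
3. `int(2.888888888888889)` → 2 → answer = 2.
Result: 2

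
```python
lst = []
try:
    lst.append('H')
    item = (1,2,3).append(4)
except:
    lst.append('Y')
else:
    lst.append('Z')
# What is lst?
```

Step-by-step execution trace:
1. try: `lst.append('H')` → lst = ['H'].
2. `item = (1,2,3).append(4)` raises AttributeError.
3. bare `except` matches → `lst.append('Y')` → lst = ['H', 'Y'].
4. `else` is skipped (an exception was raised).
Result: ['H', 'Y']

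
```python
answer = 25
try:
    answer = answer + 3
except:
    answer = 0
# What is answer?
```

Step-by-step execution trace:
1. answer starts at 25.
2. try: `answer = answer + 3` → answer = 28. No exception raised.
3. `except` is skipped.
Result: 28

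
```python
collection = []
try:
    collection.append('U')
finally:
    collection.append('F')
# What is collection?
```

Step-by-step execution trace:
1. try: `collection.append('U')` → collection = ['U'].
2. The try body completes without raising.
3. finally always runs: `collection.append('F')` → collection = ['U', 'F'].
Result: ['U', 'F']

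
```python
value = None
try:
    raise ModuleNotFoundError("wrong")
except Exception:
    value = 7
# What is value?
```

Step-by-step execution trace:
1. `raise ModuleNotFoundError(...)` raises ModuleNotFoundError.
2. `except Exception` matches (ModuleNotFoundError is a subclass of Exception) → value = 7.
Result: 7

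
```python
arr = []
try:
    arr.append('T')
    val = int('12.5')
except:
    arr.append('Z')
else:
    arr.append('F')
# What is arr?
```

Step-by-step execution trace:
1. try: `arr.append('T')` → arr = ['T'].
2. `val = int('12.5')` raises ValueError.
3. bare `except` matches → `arr.append('Z')` → arr = ['T', 'Z'].
4. `else` is skipped (an exception was raised).
Result: ['T', 'Z']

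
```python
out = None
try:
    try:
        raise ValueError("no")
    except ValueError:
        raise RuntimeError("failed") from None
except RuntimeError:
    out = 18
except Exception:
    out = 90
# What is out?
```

Step-by-step execution trace:
1. Inner try raises ValueError; inner `except ValueError` catches it.
2. `raise RuntimeError(...) from None` raises RuntimeError (from None suppresses __context__, but the active exception is still RuntimeError).
3. Outer `except RuntimeError` matches → out = 18.
4. `except Exception` is not reached.
Result: 18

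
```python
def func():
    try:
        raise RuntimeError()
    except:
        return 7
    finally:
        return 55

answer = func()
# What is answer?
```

Step-by-step execution trace:
1. `func()` enters try: `raise RuntimeError()` raises RuntimeError.
2. bare `except` matches → `return 7` sets pending return value 7.
3. Before returning, `finally: return 55` runs and overrides the pending return.
4. func() returns 55 → answer = 55.
Result: 55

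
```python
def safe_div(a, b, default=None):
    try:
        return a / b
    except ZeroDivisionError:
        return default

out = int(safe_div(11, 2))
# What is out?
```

Step-by-step execution trace:
1. `safe_div(11, 2)` enters try: `return 11 / 2` → returns 5.5. No exception raised.
2. `except ZeroDivisionError` is skipped.
3. `int(5.5)` → 5 → out = 5.
Result: 5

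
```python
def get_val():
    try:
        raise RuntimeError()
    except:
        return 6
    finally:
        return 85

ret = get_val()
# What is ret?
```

Step-by-step execution trace:
1. `get_val()` enters try: `raise RuntimeError()` raises RuntimeError.
2. bare `except` matches → `return 6` sets pending return value 6.
3. Before returning, `finally: return 85` runs and overrides the pending return.
4. get_val() returns 85 → ret = 85.
Result: 85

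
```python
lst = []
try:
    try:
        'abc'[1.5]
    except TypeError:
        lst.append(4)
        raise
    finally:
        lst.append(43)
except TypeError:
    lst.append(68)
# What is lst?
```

Step-by-step execution trace:
1. Inner try: `'abc'[1.5]` raises TypeError.
2. Inner `except TypeError` matches → `lst.append(4)` → lst = [4].
3. bare `raise` re-raises TypeError.
4. Inner `finally` runs during unwinding: `lst.append(43)` → lst = [4, 43].
5. Outer `except TypeError` matches → `lst.append(68)` → lst = [4, 43, 68].
Result: [4, 43, 68]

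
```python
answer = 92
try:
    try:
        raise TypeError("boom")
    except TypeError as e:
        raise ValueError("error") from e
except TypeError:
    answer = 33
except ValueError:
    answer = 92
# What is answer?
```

Step-by-step execution trace:
1. Inner try raises TypeError; inner `except TypeError as e` catches it.
2. `raise ValueError(...) from e` raises ValueError (TypeError is attached as __cause__, but only ValueError is active).
3. Outer `except TypeError` does not match ValueError; skipped.
4. Outer `except ValueError` matches → answer = 92.
Result: 92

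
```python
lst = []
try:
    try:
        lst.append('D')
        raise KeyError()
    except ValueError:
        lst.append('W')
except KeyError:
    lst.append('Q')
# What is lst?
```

Step-by-step execution trace:
1. Inner try: `lst.append('D')` → lst = ['D'].
2. `raise KeyError()` raises KeyError.
3. Inner `except ValueError` does not match KeyError; exception propagates to outer try.
4. Outer `except KeyError` matches → `lst.append('Q')` → lst = ['D', 'Q'].
Result: ['D', 'Q']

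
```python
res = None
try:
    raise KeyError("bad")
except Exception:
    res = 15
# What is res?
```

Step-by-step execution trace:
1. `raise KeyError(...)` raises KeyError.
2. `except Exception` matches (KeyError is a subclass of Exception) → res = 15.
Result: 15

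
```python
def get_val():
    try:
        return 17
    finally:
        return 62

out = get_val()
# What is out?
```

Step-by-step execution trace:
1. `get_val()` enters try: `return 17` sets pending return value 17.
2. Before returning, `finally: return 62` runs and overrides the pending return.
3. get_val() returns 62 → out = 62.
Result: 62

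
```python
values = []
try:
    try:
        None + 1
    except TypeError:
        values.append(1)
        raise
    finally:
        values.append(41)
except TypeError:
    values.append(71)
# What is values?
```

Step-by-step execution trace:
1. Inner try: `None + 1` raises TypeError.
2. Inner `except TypeError` matches → `values.append(1)` → values = [1].
3. bare `raise` re-raises TypeError.
4. Inner `finally` runs during unwinding: `values.append(41)` → values = [1, 41].
5. Outer `except TypeError` matches → `values.append(71)` → values = [1, 41, 71].
Result: [1, 41, 71]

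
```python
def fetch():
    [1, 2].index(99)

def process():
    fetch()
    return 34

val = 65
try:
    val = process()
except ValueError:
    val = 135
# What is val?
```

Step-by-step execution trace:
1. val starts at 65.
2. try: `process()` calls `fetch()`.
3. `fetch()` evaluates `[1, 2].index(99)`, which raises ValueError; it propagates through process (uncaught).
4. `return 34` in process is not reached; the assignment to val does not complete.
5. `except ValueError` matches → val = 135.
Result: 135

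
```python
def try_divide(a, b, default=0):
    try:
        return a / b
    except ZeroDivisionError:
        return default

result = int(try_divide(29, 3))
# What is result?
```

Step-by-step execution trace:
1. `try_divide(29, 3)` enters try: `return 29 / 3` → returns 9.666666666666666. No exception raised.
2. `except ZeroDivisionError` is skipped.
3. `int(9.666666666666666)` → 9 → result = 9.
Result: 9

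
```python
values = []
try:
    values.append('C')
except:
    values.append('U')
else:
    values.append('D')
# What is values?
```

Step-by-step execution trace:
1. try: `values.append('C')` → values = ['C']. No exception raised.
2. `except` is skipped.
3. `else` runs (try completed without exception): `values.append('D')` → values = ['C', 'D'].
Result: ['C', 'D']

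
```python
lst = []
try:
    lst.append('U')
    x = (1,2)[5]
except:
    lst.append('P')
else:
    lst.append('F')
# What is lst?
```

Step-by-step execution trace:
1. try: `lst.append('U')` → lst = ['U'].
2. `x = (1,2)[5]` raises IndexError.
3. bare `except` matches → `lst.append('P')` → lst = ['U', 'P'].
4. `else` is skipped (an exception was raised).
Result: ['U', 'P']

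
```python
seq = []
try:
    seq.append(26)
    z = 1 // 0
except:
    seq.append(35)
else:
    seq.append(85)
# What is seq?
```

Step-by-step execution trace:
1. try: `seq.append(26)` → seq = [26].
2. `z = 1 // 0` raises ZeroDivisionError.
3. bare `except` matches → `seq.append(35)` → seq = [26, 35].
4. `else` is skipped (an exception was raised).
Result: [26, 35]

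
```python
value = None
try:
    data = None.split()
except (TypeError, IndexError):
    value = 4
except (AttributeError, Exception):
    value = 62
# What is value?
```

Step-by-step execution trace:
1. `data = None.split()` raises AttributeError.
2. `except (TypeError, IndexError)` does not match AttributeError; skipped.
3. `except (AttributeError, Exception)` matches (AttributeError is in the tuple) → value = 62.
Result: 62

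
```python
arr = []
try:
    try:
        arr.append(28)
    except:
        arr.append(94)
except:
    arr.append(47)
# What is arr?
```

Step-by-step execution trace:
1. Inner try: `arr.append(28)` → arr = [28]. No exception raised.
2. Inner `except` is skipped.
3. Inner try completes normally; outer `except` is skipped.
Result: [28]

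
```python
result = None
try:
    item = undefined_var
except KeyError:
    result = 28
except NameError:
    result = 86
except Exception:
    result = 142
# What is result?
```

Step-by-step execution trace:
1. `item = undefined_var` raises NameError.
2. `except KeyError` does not match NameError; skipped.
3. `except NameError` matches → result = 86.
4. Remaining except clauses are skipped.
Result: 86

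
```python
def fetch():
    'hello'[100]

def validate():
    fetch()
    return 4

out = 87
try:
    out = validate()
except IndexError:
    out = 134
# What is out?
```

Step-by-step execution trace:
1. out starts at 87.
2. try: `validate()` calls `fetch()`.
3. `fetch()` evaluates `'hello'[100]`, which raises IndexError; it propagates through validate (uncaught).
4. `return 4` in validate is not reached; the assignment to out does not complete.
5. `except IndexError` matches → out = 134.
Result: 134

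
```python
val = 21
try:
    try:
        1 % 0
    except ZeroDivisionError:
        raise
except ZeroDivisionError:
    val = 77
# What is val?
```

Step-by-step execution trace:
1. Inner try: `1 % 0` raises ZeroDivisionError.
2. Inner `except ZeroDivisionError` matches; bare `raise` re-raises the same ZeroDivisionError.
3. Outer `except ZeroDivisionError` matches → val = 77.
Result: 77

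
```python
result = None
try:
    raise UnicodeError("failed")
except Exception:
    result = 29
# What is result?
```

Step-by-step execution trace:
1. `raise UnicodeError(...)` raises UnicodeError.
2. `except Exception` matches (UnicodeError is a subclass of Exception) → result = 29.
Result: 29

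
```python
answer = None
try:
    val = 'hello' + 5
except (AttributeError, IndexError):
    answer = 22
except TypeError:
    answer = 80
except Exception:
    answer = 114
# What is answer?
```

Step-by-step execution trace:
1. `val = 'hello' + 5` raises TypeError.
2. `except (AttributeError, IndexError)` does not match TypeError; skipped.
3. `except TypeError` matches (exact type match) → answer = 80.
4. `except Exception` is not reached.
Result: 80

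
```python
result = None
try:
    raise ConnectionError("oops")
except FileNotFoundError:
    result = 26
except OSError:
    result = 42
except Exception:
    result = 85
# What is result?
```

Step-by-step execution trace:
1. `raise ConnectionError(...)` raises ConnectionError.
2. `except FileNotFoundError` does not match (ConnectionError is not a subclass of FileNotFoundError); skipped.
3. `except OSError` matches (ConnectionError is a subclass of OSError) → result = 42.
4. `except Exception` is not reached.
Result: 42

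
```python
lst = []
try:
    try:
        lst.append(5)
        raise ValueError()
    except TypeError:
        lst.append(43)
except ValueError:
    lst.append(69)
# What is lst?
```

Step-by-step execution trace:
1. Inner try: `lst.append(5)` → lst = [5].
2. `raise ValueError()` raises ValueError.
3. Inner `except TypeError` does not match ValueError; exception propagates to outer try.
4. Outer `except ValueError` matches → `lst.append(69)` → lst = [5, 69].
Result: [5, 69]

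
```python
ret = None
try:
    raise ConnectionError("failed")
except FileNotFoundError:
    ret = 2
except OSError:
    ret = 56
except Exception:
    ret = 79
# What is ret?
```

Step-by-step execution trace:
1. `raise ConnectionError(...)` raises ConnectionError.
2. `except FileNotFoundError` does not match (ConnectionError is not a subclass of FileNotFoundError); skipped.
3. `except OSError` matches (ConnectionError is a subclass of OSError) → ret = 56.
4. `except Exception` is not reached.
Result: 56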